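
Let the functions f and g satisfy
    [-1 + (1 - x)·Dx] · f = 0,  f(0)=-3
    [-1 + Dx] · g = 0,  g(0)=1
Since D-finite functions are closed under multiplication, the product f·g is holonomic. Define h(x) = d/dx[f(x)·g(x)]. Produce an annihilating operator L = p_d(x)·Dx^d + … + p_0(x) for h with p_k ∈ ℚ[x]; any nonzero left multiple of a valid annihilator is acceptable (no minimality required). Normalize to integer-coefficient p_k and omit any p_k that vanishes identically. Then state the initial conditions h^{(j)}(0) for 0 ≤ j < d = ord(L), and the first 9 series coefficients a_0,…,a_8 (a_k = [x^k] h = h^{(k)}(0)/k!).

f: a_k = -3, -3, -3, -3, -3, -3, -3, -3, -3, …
g: a_k = 1, 1, 1/2, 1/6, 1/24, 1/120, 1/720, 1/5040, 1/40320, …
Product ⇒ symmetric product L₀, ord ≤ 1.
Differentiate: ansatz ord ≤ ord L₀ ⇒ L.
L = (5 - 4·x + x^2) + (-2 + 3·x - x^2)·Dx  (order 1).
h: a_k = -6, -15, -24, -65/2, -163/4, -1957/40, -685/12, -109601/1680, -98641/1344, …
ICs: h(0) = -6.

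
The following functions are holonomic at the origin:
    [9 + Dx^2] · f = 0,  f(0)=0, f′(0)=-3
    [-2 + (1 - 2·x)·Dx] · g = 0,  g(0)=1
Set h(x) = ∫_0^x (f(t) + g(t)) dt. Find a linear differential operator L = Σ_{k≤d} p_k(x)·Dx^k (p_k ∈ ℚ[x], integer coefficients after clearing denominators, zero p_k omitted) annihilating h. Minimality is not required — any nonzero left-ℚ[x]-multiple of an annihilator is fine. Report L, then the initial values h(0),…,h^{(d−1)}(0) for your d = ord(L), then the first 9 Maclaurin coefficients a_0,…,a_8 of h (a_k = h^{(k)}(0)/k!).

L = (-594 + 648·x - 648·x^2)·Dx + (153 - 630·x + 972·x^2 - 648·x^3)·Dx^2 + (-66 + 72·x - 72·x^2)·Dx^3 + (17 - 70·x + 108·x^2 - 72·x^3)·Dx^4  (order 4).
h: a_k = 0, 1, -1/2, 4/3, 25/8, 16/5, 1199/240, 64/7, 71923/4480, …
ICs: h(0) = 0, h′(0) = 1, h′′(0) = -1, h′′′(0) = 8.

f: a_k = 0, -3, 0, 9/2, 0, -81/40, 0, 243/560, 0, …
g: a_k = 1, 2, 4, 8, 16, 32, 64, 128, 256, …
Sum ⇒ L₀ = lclm(L_f,L_g) in ℚ(x)⟨Dx⟩.
Integrate: L := L₀·Dx.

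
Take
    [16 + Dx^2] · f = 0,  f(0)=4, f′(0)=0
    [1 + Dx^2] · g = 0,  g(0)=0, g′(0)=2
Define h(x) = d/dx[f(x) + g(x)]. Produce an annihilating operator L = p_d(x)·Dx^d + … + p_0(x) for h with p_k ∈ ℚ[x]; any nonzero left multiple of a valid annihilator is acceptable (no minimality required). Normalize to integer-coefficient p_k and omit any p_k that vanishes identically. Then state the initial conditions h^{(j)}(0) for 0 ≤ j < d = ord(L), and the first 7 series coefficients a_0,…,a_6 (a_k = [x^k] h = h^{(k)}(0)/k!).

L = 16 + 17·Dx^2 + Dx^4  (order 4).
h: a_k = 2, -64, -1, 512/3, 1/12, -2048/15, -1/360, …
ICs: h(0) = 2, h′(0) = -64, h′′(0) = -2, h′′′(0) = 1024.

f: a_k = 4, 0, -32, 0, 128/3, 0, -1024/45, …
g: a_k = 0, 2, 0, -1/3, 0, 1/60, 0, …
f+g: L₀ = lclm(L_f,L_g), ord ≤ 2+2.
Derive L from L₀ (diff closure).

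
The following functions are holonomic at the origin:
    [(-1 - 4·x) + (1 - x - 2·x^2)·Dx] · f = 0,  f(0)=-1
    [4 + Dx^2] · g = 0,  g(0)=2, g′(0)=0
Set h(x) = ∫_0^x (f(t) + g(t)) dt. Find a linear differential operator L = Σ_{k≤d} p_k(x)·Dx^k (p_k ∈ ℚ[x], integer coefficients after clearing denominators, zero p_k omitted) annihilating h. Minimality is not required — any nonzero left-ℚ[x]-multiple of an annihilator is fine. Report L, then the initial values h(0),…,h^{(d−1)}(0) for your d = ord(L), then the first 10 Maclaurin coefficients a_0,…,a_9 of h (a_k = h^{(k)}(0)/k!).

f: a_k = -1, -1, -3, -5, -11, -21, -43, -85, -171, -341, …
g: a_k = 2, 0, -4, 0, 4/3, 0, -8/45, 0, 4/315, 0, …
Sum ⇒ L₀ = lclm(L_f,L_g) in ℚ(x)⟨Dx⟩.
h=∫h₀ ⇒ L = L₀·Dx.
L = (68 + 304·x + 200·x^2 + 320·x^3 + 160·x^4 + 128·x^5)·Dx + (-20 + 12·x + 24·x^2 + 8·x^3 + 48·x^4 + 96·x^5 + 64·x^6)·Dx^2 + (17 + 76·x + 50·x^2 + 80·x^3 + 40·x^4 + 32·x^5)·Dx^3 + (-5 + 3·x + 6·x^2 + 2·x^3 + 12·x^4 + 24·x^5 + 16·x^6)·Dx^4  (order 4).
h: a_k = 0, 1, -1/2, -7/3, -5/4, -29/15, -7/2, -1943/315, -85/8, -53861/2835, …
ICs: h(0) = 0, h′(0) = 1, h′′(0) = -1, h′′′(0) = -14.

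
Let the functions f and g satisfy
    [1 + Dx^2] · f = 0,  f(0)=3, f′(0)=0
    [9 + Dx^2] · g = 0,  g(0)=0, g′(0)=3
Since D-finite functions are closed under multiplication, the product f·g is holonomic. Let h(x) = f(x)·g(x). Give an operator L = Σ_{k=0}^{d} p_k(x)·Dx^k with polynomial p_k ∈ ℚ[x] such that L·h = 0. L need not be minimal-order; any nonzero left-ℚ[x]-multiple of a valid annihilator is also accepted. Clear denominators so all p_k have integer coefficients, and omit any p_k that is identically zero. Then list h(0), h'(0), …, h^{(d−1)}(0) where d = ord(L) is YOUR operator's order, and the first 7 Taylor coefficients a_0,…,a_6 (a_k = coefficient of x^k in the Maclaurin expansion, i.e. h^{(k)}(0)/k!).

f: a_k = 3, 0, -3/2, 0, 1/8, 0, -1/240, …
g: a_k = 0, 3, 0, -9/2, 0, 81/40, 0, …
L₀ := L_f ⊗_s L_g (sym. prod.), ord ≤ 4.
L = 64 + 20·Dx^2 + Dx^4  (order 4).
h: a_k = 0, 9, 0, -18, 0, 66/5, 0, …
ICs: h(0) = 0, h′(0) = 9, h′′(0) = 0, h′′′(0) = -108.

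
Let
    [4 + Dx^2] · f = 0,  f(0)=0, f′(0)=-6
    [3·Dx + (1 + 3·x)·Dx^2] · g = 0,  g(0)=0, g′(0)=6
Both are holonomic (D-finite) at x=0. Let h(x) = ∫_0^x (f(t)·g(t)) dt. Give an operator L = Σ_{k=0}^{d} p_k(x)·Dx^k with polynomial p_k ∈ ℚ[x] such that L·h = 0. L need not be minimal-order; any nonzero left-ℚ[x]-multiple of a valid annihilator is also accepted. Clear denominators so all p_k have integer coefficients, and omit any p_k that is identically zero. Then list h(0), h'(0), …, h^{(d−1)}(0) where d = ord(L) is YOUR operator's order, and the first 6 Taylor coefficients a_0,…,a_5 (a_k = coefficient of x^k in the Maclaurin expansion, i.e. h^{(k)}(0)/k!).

f: a_k = 0, -6, 0, 4, 0, -4/5, …
g: a_k = 0, 6, -9, 18, -81/2, 486/5, …
f·g: L₀ = L_f ⊗_s L_g, ord ≤ 2·2.
∫: right-multiply L₀ by Dx.
L = (-1112 - 1248·x + 7344·x^2 + 27648·x^3 + 20736·x^4)·Dx + (-48 + 2160·x + 10368·x^2 + 10368·x^3)·Dx^2 + (-250 + 240·x + 4968·x^2 + 13824·x^3 + 10368·x^4)·Dx^3 + (-12 + 540·x + 2592·x^2 + 2592·x^3)·Dx^4 + (7 + 138·x + 783·x^2 + 1728·x^3 + 1296·x^4)·Dx^5  (order 5).
h: a_k = 0, 0, 0, -12, 27/2, -84/5, …
ICs: h(0) = 0, h′(0) = 0, h′′(0) = 0, h′′′(0) = -72, h′′′′(0) = 324.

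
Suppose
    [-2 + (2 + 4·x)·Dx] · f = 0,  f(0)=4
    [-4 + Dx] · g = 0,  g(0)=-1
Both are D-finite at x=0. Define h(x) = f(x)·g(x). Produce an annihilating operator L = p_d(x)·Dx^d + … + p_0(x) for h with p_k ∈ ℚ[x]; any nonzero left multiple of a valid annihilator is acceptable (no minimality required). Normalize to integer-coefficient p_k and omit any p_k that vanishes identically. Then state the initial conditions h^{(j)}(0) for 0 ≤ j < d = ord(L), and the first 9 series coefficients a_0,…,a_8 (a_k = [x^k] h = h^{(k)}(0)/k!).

L = (-5 - 8·x) + (1 + 2·x)·Dx  (order 1).
h: a_k = -4, -20, -46, -206/3, -449/6, -1949/30, -1643/36, -36047/1260, -135617/10080, …
ICs: h(0) = -4.

f: a_k = 4, 4, -2, 2, -5/2, 7/2, -21/4, 33/4, -429/32, …
g: a_k = -1, -4, -8, -32/3, -32/3, -128/15, -256/45, -1024/315, -512/315, …
Product ⇒ symmetric product L₀, ord ≤ 1.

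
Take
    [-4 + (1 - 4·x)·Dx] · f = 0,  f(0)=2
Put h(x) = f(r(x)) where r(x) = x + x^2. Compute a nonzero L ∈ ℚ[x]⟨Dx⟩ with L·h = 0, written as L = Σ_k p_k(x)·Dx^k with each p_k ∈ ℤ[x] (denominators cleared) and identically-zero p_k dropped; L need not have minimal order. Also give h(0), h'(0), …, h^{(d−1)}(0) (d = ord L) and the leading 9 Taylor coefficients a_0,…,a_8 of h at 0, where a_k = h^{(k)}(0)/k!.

f: a_k = 2, 8, 32, 128, 512, 2048, 8192, 32768, 131072, …
h₀=f(r): pull back L_f along r ⇒ L₀.
L = (4 + 8·x) + (-1 + 4·x + 4·x^2)·Dx  (order 1).
h: a_k = 2, 8, 40, 192, 928, 4480, 21632, 104448, 504320, …
ICs: h(0) = 2.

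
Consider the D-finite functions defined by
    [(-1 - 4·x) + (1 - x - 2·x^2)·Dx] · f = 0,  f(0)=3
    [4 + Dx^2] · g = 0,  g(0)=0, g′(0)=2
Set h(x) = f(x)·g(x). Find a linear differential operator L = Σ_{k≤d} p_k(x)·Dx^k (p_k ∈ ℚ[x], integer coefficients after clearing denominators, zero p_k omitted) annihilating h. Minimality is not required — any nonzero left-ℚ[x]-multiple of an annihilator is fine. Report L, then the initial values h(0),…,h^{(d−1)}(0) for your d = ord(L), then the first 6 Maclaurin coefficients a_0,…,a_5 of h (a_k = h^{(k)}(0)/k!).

f: a_k = 3, 3, 9, 15, 33, 63, …
g: a_k = 0, 2, 0, -4/3, 0, 4/15, …
L₀ := L_f ⊗_s L_g (sym. prod.), ord ≤ 2.
L = (4·x + 8·x^2) + (2 + 8·x)·Dx + (-1 + x + 2·x^2)·Dx^2  (order 2).
h: a_k = 0, 6, 6, 14, 26, 274/5, …
ICs: h(0) = 0, h′(0) = 6.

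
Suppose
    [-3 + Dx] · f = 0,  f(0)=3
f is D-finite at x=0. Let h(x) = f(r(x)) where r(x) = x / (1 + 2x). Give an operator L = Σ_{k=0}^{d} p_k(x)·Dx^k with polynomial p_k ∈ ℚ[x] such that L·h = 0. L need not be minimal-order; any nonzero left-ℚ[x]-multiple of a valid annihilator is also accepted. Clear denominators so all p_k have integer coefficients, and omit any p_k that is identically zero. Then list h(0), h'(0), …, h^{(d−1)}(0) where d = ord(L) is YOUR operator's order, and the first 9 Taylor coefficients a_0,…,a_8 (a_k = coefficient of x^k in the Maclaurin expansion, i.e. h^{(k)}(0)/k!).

f: a_k = 3, 9, 27/2, 27/2, 81/8, 243/40, 243/80, 729/560, 2187/4480, …
h₀=f(r): pull back L_f along r ⇒ L₀.
L = -3 + (1 + 4·x + 4·x^2)·Dx  (order 1).
h: a_k = 3, 9, -9/2, -9/2, 153/8, -1557/40, 4743/80, -37323/560, 136251/4480, …
ICs: h(0) = 3.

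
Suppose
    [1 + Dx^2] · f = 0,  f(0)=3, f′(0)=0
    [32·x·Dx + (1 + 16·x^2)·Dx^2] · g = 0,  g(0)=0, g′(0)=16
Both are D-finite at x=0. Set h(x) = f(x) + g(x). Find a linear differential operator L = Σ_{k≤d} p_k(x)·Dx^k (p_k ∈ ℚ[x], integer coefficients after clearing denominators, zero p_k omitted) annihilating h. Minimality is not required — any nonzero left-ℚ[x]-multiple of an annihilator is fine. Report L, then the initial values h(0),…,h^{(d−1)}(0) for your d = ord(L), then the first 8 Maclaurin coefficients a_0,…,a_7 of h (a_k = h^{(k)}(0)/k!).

L = (-6112·x + 99328·x^3 + 8192·x^5)·Dx + (-31 + 1072·x^2 + 25344·x^4 + 4096·x^6)·Dx^2 + (-6112·x + 99328·x^3 + 8192·x^5)·Dx^3 + (-31 + 1072·x^2 + 25344·x^4 + 4096·x^6)·Dx^4  (order 4).
h: a_k = 3, 16, -3/2, -256/3, 1/8, 4096/5, -1/240, -65536/7, …
ICs: h(0) = 3, h′(0) = 16, h′′(0) = -3, h′′′(0) = -512.

f: a_k = 3, 0, -3/2, 0, 1/8, 0, -1/240, 0, …
g: a_k = 0, 16, 0, -256/3, 0, 4096/5, 0, -65536/7, …
Weyl lclm of L_f,L_g ⇒ L₀ (ord ≤ 4).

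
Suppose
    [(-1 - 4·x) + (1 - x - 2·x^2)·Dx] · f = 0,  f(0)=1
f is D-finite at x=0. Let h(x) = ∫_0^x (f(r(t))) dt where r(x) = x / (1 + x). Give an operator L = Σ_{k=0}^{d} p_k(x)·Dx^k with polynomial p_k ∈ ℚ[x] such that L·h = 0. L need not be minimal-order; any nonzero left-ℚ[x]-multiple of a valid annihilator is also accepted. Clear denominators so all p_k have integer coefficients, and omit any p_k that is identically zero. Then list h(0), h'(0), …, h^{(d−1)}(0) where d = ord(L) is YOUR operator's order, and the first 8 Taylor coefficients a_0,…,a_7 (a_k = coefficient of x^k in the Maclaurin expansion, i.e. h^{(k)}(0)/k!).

f: a_k = 1, 1, 3, 5, 11, 21, 43, 85, …
f∘r: x↦r, Dx↦Dx/r' in L_f ⇒ L₀.
∫: right-multiply L₀ by Dx.
L = (1 + 5·x)·Dx + (-1 - 2·x + x^2 + 2·x^3)·Dx^2  (order 2).
h: a_k = 0, 1, 1/2, 2/3, 0, 4/5, -2/3, 12/7, …
ICs: h(0) = 0, h′(0) = 1.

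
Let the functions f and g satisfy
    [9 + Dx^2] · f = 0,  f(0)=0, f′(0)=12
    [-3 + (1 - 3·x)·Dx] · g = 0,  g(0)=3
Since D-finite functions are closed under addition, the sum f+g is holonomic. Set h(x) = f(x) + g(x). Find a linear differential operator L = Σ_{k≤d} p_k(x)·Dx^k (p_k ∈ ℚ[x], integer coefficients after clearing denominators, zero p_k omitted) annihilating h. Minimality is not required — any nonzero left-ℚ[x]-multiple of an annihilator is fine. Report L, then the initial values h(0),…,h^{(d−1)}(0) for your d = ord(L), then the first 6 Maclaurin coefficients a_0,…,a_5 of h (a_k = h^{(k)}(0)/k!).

L = (-63 + 54·x - 81·x^2) + (9 - 45·x + 81·x^2 - 81·x^3)·Dx + (-7 + 6·x - 9·x^2)·Dx^2 + (1 - 5·x + 9·x^2 - 9·x^3)·Dx^3  (order 3).
h: a_k = 3, 21, 27, 63, 243, 7371/10, …
ICs: h(0) = 3, h′(0) = 21, h′′(0) = 54.

f: a_k = 0, 12, 0, -18, 0, 81/10, …
g: a_k = 3, 9, 27, 81, 243, 729, …
f+g: L₀ = lclm(L_f,L_g), ord ≤ 2+1.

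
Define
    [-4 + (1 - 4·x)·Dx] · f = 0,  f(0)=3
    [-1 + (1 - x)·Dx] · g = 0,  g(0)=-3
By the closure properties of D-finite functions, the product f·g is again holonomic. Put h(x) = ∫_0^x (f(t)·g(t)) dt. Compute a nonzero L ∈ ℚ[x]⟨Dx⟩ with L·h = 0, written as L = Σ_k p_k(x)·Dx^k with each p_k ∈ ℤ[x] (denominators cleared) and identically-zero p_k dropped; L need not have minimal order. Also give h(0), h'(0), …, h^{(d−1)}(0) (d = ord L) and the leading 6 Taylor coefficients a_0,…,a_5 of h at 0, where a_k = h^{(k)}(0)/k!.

f: a_k = 3, 12, 48, 192, 768, 3072, …
g: a_k = -3, -3, -3, -3, -3, -3, …
L₀ := L_f ⊗_s L_g (sym. prod.), ord ≤ 1.
h=∫h₀ ⇒ L = L₀·Dx.
L = (-5 + 8·x)·Dx + (1 - 5·x + 4·x^2)·Dx^2  (order 2).
h: a_k = 0, -9, -45/2, -63, -765/4, -3069/5, …
ICs: h(0) = 0, h′(0) = -9.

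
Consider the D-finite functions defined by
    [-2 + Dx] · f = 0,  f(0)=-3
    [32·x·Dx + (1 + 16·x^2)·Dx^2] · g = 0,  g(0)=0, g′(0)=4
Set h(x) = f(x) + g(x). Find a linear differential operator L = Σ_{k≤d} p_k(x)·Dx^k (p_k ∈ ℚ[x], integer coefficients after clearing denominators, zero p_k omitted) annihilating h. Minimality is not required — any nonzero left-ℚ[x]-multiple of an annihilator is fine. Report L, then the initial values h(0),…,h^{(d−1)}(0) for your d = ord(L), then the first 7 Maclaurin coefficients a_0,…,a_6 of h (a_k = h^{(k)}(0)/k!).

f: a_k = -3, -6, -6, -4, -2, -4/5, -4/15, …
g: a_k = 0, 4, 0, -64/3, 0, 1024/5, 0, …
L₀ := lclm(L_f,L_g); ord L₀ ≤ 1+2.
L = (32 - 64·x - 1536·x^2 - 1024·x^3)·Dx + (-18 + 704·x^2 - 512·x^4)·Dx^2 + (1 + 16·x + 32·x^2 + 256·x^3 + 256·x^4)·Dx^3  (order 3).
h: a_k = -3, -2, -6, -76/3, -2, 204, -4/15, …
ICs: h(0) = -3, h′(0) = -2, h′′(0) = -12.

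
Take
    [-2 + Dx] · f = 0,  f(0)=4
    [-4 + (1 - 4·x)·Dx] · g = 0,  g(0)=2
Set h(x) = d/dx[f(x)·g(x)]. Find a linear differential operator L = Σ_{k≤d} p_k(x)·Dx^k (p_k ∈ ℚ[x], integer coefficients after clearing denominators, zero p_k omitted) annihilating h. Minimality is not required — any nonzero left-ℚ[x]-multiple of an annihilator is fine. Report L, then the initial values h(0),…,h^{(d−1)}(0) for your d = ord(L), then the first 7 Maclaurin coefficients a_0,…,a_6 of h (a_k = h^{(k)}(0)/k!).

L = (26 - 48·x + 32·x^2) + (-3 + 16·x - 16·x^2)·Dx  (order 1).
h: a_k = 48, 416, 2528, 13504, 202592/3, 4862272/15, 22690624/15, …
ICs: h(0) = 48.

f: a_k = 4, 8, 8, 16/3, 8/3, 16/15, 16/45, …
g: a_k = 2, 8, 32, 128, 512, 2048, 8192, …
f·g: L₀ = L_f ⊗_s L_g, ord ≤ 1·1.
h₀' ⇒ L via d/dx closure of L₀.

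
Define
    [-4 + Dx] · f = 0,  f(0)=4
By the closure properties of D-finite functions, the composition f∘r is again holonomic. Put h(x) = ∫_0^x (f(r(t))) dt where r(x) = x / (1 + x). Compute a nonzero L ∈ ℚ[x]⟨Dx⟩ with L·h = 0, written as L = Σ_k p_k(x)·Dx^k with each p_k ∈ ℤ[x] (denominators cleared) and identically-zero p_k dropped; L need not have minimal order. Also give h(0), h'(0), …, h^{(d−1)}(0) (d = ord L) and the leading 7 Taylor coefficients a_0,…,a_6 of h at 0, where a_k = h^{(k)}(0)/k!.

L = -4·Dx + (1 + 2·x + x^2)·Dx^2  (order 2).
h: a_k = 0, 4, 8, 16/3, -4/3, -16/15, 56/45, …
ICs: h(0) = 0, h′(0) = 4.

f: a_k = 4, 16, 32, 128/3, 128/3, 512/15, 1024/45, …
f∘r: x↦r, Dx↦Dx/r' in L_f ⇒ L₀.
∫: right-multiply L₀ by Dx.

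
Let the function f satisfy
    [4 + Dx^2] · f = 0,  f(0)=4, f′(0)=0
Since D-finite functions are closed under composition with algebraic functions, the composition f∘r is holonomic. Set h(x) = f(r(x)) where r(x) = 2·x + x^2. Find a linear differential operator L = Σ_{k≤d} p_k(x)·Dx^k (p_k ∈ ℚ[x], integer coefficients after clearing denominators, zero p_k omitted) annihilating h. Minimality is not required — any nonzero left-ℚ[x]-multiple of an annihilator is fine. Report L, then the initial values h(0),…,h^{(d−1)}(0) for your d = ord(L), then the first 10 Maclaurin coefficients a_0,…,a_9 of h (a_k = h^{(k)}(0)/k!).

f: a_k = 4, 0, -8, 0, 8/3, 0, -16/45, 0, 8/315, 0, …
Substitute x→r, Dx→(1/r')Dx; clear ⇒ L₀.
L = (16 + 48·x + 48·x^2 + 16·x^3) - Dx + (1 + x)·Dx^2  (order 2).
h: a_k = 4, 0, -32, -32, 104/3, 256/3, 1856/45, -704/15, -23992/315, -9728/315, …
ICs: h(0) = 4, h′(0) = 0.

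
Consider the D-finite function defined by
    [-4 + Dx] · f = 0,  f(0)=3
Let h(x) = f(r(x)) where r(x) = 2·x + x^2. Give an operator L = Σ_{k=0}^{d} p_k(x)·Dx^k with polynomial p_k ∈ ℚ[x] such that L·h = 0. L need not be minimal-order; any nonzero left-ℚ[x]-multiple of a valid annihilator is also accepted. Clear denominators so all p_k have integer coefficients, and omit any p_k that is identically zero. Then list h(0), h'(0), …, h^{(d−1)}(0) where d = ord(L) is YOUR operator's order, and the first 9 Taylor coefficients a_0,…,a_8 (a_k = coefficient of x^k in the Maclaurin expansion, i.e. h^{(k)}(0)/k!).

f: a_k = 3, 12, 24, 32, 32, 128/5, 256/15, 1024/105, 512/105, …
L₀ from L_f via x↦r, Dx↦r'^{-1}Dx.
L = (-8 - 8·x) + Dx  (order 1).
h: a_k = 3, 24, 108, 352, 920, 10176/5, 59104/15, 717056/105, 376928/35, …
ICs: h(0) = 3.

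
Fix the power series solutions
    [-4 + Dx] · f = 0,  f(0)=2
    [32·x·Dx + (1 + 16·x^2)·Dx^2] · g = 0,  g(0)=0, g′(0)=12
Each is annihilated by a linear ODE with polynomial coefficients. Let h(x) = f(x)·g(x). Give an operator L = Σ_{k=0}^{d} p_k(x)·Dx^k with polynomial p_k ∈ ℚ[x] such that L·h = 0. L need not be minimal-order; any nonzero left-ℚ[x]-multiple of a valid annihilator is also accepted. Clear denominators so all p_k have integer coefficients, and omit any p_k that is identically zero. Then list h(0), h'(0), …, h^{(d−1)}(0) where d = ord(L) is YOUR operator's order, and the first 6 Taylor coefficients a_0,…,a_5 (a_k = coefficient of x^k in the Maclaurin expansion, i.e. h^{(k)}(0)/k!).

L = (16 - 128·x + 256·x^2) + (-8 + 32·x - 128·x^2)·Dx + (1 + 16·x^2)·Dx^2  (order 2).
h: a_k = 0, 24, 96, 64, -256, 2304/5, …
ICs: h(0) = 0, h′(0) = 24.

f: a_k = 2, 8, 16, 64/3, 64/3, 256/15, …
g: a_k = 0, 12, 0, -64, 0, 3072/5, …
f·g: L₀ = L_f ⊗_s L_g, ord ≤ 1·2.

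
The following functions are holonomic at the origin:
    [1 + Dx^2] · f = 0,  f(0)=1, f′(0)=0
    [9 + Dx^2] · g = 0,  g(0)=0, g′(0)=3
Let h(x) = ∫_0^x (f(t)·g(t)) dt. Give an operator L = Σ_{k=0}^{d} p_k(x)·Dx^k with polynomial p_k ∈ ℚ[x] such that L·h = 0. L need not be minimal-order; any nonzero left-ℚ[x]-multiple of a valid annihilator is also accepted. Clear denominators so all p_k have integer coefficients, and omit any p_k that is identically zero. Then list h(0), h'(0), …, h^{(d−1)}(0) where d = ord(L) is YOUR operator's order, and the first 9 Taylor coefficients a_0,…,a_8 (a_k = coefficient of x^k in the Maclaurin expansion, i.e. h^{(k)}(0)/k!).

f: a_k = 1, 0, -1/2, 0, 1/24, 0, -1/720, 0, 1/40320, …
g: a_k = 0, 3, 0, -9/2, 0, 81/40, 0, -243/560, 0, …
L₀ := L_f ⊗_s L_g (sym. prod.), ord ≤ 4.
h=∫₀ˣh₀: take L = L₀·Dx.
L = 64·Dx + 20·Dx^3 + Dx^5  (order 5).
h: a_k = 0, 0, 3/2, 0, -3/2, 0, 11/15, 0, -43/210, …
ICs: h(0) = 0, h′(0) = 0, h′′(0) = 3, h′′′(0) = 0, h′′′′(0) = -36.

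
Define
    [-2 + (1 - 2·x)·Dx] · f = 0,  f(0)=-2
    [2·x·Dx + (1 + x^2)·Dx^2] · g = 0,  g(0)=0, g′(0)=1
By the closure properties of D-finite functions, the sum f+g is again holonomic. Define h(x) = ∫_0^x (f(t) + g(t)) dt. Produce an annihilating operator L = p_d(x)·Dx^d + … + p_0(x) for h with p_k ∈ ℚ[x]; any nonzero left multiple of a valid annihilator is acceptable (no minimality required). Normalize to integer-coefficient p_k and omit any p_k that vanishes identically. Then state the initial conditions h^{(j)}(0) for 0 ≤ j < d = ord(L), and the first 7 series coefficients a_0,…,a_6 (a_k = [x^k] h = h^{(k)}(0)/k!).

f: a_k = -2, -4, -8, -16, -32, -64, -128, …
g: a_k = 0, 1, 0, -1/3, 0, 1/5, 0, …
L₀ := lclm(L_f,L_g); ord L₀ ≤ 1+2.
∫: right-multiply L₀ by Dx.
L = (-4 + 32·x + 12·x^2)·Dx^2 + (13 - 4·x + 25·x^2 + 12·x^3)·Dx^3 + (-2 + 3·x + 3·x^3 + 2·x^4)·Dx^4  (order 4).
h: a_k = 0, -2, -3/2, -8/3, -49/12, -32/5, -319/30, …
ICs: h(0) = 0, h′(0) = -2, h′′(0) = -3, h′′′(0) = -16.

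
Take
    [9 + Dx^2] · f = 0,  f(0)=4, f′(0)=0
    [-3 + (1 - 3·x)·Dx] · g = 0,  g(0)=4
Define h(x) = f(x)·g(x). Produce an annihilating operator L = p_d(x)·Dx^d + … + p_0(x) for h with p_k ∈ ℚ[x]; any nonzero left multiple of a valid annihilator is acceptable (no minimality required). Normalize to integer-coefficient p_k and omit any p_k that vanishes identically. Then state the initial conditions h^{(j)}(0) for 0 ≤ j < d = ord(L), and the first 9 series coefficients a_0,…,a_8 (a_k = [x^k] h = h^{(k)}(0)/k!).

f: a_k = 4, 0, -18, 0, 27/2, 0, -81/20, 0, 729/1120, …
g: a_k = 4, 12, 36, 108, 324, 972, 2916, 8748, 26244, …
Product ⇒ symmetric product L₀, ord ≤ 2.
L = (-9 + 27·x) + 6·Dx + (-1 + 3·x)·Dx^2  (order 2).
h: a_k = 16, 48, 72, 216, 702, 2106, 31509/5, 94527/5, 3176253/56, …
ICs: h(0) = 16, h′(0) = 48.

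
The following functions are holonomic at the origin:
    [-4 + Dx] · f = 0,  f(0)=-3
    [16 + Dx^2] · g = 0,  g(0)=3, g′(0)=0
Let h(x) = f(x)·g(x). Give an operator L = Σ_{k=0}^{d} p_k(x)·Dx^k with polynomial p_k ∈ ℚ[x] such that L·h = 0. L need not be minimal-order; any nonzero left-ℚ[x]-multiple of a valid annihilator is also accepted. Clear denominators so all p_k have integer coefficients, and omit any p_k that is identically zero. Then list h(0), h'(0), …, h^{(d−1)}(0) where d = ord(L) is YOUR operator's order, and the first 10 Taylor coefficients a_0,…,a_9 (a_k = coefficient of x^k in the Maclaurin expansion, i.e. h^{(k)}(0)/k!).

L = 32 - 8·Dx + Dx^2  (order 2).
h: a_k = -9, -36, 0, 192, 384, 1536/5, 0, -8192/35, -8192/35, -32768/315, …
ICs: h(0) = -9, h′(0) = -36.

f: a_k = -3, -12, -24, -32, -32, -128/5, -256/15, -1024/105, -512/105, -2048/945, …
g: a_k = 3, 0, -24, 0, 32, 0, -256/15, 0, 512/105, 0, …
Sym-product of L_f,L_g gives L₀ (≤ ord 2).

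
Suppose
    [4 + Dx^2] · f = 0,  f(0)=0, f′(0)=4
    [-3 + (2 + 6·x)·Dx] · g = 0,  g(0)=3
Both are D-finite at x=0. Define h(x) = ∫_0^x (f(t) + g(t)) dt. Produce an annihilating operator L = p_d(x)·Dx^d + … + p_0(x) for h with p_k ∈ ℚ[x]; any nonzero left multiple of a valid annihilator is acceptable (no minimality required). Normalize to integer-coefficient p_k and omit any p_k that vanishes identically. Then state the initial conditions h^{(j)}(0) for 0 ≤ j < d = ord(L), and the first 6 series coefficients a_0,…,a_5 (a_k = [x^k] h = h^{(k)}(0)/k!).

f: a_k = 0, 4, 0, -8/3, 0, 8/15, …
g: a_k = 3, 9/2, -27/8, 81/16, -1215/128, 5103/256, …
Sum ⇒ L₀ = lclm(L_f,L_g) in ℚ(x)⟨Dx⟩.
h=∫₀ˣh₀: take L = L₀·Dx.
L = (-516 - 1152·x - 1728·x^2)·Dx + (56 + 936·x + 3456·x^2 + 3456·x^3)·Dx^2 + (-129 - 288·x - 432·x^2)·Dx^3 + (14 + 234·x + 864·x^2 + 864·x^3)·Dx^4  (order 4).
h: a_k = 0, 3, 17/4, -9/8, 115/192, -243/128, …
ICs: h(0) = 0, h′(0) = 3, h′′(0) = 17/2, h′′′(0) = -27/4.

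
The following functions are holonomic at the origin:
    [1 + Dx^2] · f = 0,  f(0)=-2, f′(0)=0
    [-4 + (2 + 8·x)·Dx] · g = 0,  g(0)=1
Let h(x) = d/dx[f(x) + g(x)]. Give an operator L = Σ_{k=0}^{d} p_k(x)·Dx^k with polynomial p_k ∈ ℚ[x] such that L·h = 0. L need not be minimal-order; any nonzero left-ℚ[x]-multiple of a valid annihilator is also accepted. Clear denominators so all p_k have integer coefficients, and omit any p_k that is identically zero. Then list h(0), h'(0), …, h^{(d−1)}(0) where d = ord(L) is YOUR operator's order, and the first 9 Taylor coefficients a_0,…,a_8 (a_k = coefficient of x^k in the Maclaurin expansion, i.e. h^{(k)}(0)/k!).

f: a_k = -2, 0, 1, 0, -1/12, 0, 1/360, 0, -1/20160, …
g: a_k = 1, 2, -2, 4, -10, 28, -84, 264, -858, …
L₀ := lclm(L_f,L_g); ord L₀ ≤ 2+1.
Derive L from L₀ (diff closure).
L = (-122 - 16·x - 32·x^2) + (-13 - 60·x - 48·x^2 - 64·x^3)·Dx + (-122 - 16·x - 32·x^2)·Dx^2 + (-13 - 60·x - 48·x^2 - 64·x^3)·Dx^3  (order 3).
h: a_k = 2, -2, 12, -121/3, 140, -30239/60, 1848, -17297281/2520, 25740, …
ICs: h(0) = 2, h′(0) = -2, h′′(0) = 24.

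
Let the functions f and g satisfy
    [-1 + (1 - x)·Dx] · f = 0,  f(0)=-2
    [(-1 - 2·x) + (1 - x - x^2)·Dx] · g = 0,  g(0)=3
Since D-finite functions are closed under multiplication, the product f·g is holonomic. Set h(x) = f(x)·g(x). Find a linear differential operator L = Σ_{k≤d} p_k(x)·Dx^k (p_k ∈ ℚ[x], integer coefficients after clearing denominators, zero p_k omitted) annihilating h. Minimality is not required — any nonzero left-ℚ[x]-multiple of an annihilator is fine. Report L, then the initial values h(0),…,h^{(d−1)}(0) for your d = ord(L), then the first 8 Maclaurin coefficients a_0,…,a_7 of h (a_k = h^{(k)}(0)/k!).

f: a_k = -2, -2, -2, -2, -2, -2, -2, -2, …
g: a_k = 3, 3, 6, 9, 15, 24, 39, 63, …
Product ⇒ symmetric product L₀, ord ≤ 1.
L = (-2 + 3·x^2) + (1 - 2·x + x^3)·Dx  (order 1).
h: a_k = -6, -12, -24, -42, -72, -120, -198, -324, …
ICs: h(0) = -6.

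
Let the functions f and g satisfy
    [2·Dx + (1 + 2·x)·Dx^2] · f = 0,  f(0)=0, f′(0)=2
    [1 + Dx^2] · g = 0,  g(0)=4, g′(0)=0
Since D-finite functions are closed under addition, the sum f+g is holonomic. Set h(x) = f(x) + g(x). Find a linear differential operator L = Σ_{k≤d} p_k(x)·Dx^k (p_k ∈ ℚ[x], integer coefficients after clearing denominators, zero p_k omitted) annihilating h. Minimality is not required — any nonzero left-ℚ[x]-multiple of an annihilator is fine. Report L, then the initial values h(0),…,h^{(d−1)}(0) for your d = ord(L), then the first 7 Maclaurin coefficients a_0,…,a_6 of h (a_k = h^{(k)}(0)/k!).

f: a_k = 0, 2, -2, 8/3, -4, 32/5, -32/3, …
g: a_k = 4, 0, -2, 0, 1/6, 0, -1/180, …
Sum ⇒ L₀ = lclm(L_f,L_g) in ℚ(x)⟨Dx⟩.
L = (50 + 8·x + 8·x^2)·Dx + (9 + 22·x + 12·x^2 + 8·x^3)·Dx^2 + (50 + 8·x + 8·x^2)·Dx^3 + (9 + 22·x + 12·x^2 + 8·x^3)·Dx^4  (order 4).
h: a_k = 4, 2, -4, 8/3, -23/6, 32/5, -1921/180, …
ICs: h(0) = 4, h′(0) = 2, h′′(0) = -8, h′′′(0) = 16.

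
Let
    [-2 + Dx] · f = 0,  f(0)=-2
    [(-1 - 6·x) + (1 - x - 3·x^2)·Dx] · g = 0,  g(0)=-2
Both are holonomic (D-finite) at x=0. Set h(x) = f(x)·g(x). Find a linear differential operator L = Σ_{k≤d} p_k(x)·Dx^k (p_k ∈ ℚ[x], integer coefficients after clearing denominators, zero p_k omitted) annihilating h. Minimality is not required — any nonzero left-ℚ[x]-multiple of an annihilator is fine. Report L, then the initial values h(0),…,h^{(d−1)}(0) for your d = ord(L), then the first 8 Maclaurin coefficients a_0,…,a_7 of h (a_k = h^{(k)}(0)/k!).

L = (3 + 4·x - 6·x^2) + (-1 + x + 3·x^2)·Dx  (order 1).
h: a_k = 4, 12, 32, 220/3, 172, 5896/15, 40924/45, 219316/105, …
ICs: h(0) = 4.

f: a_k = -2, -4, -4, -8/3, -4/3, -8/15, -8/45, -16/315, …
g: a_k = -2, -2, -8, -14, -38, -80, -194, -434, …
Sym-product of L_f,L_g gives L₀ (≤ ord 1).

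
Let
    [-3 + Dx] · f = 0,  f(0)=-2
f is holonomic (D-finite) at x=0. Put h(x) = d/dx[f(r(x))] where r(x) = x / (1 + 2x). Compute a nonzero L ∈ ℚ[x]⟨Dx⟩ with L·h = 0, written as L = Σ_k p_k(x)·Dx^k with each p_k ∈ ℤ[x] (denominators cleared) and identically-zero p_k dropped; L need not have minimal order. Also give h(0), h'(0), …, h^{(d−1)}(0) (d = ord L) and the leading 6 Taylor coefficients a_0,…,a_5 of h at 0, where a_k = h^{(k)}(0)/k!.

L = (-1 - 8·x) + (-1 - 4·x - 4·x^2)·Dx  (order 1).
h: a_k = -6, 6, 9, -51, 519/4, -4743/20, …
ICs: h(0) = -6.

f: a_k = -2, -6, -9, -9, -27/4, -81/20, …
h₀=f(r): pull back L_f along r ⇒ L₀.
Derive L from L₀ (diff closure).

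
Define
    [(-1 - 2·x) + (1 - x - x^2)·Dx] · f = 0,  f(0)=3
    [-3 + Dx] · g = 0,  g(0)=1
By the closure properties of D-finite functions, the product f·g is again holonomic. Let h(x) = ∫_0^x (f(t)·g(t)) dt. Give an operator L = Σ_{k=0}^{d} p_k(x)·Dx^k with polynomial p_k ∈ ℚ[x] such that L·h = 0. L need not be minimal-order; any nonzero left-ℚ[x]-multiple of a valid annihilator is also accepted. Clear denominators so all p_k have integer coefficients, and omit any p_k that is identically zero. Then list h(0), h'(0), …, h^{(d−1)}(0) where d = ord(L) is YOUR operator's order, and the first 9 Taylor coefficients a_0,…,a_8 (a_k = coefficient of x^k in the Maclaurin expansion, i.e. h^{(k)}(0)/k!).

f: a_k = 3, 3, 6, 9, 15, 24, 39, 63, 102, …
g: a_k = 1, 3, 9/2, 9/2, 27/8, 81/40, 81/80, 243/560, 729/4480, …
Product ⇒ symmetric product L₀, ord ≤ 1.
Integrate: L := L₀·Dx.
L = (4 - x - 3·x^2)·Dx + (-1 + x + x^2)·Dx^2  (order 2).
h: a_k = 0, 3, 6, 19/2, 27/2, 741/40, 509/20, 19869/560, 56331/1120, …
ICs: h(0) = 0, h′(0) = 3.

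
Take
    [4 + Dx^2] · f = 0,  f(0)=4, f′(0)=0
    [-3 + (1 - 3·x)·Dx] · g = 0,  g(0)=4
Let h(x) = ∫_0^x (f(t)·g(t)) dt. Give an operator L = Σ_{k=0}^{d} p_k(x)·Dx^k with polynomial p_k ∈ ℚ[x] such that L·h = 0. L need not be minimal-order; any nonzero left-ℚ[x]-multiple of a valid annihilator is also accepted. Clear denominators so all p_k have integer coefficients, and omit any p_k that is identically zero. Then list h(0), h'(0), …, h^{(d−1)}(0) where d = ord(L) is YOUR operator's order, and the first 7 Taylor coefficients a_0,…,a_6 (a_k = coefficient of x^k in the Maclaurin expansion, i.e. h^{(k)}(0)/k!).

f: a_k = 4, 0, -8, 0, 8/3, 0, -16/45, …
g: a_k = 4, 12, 36, 108, 324, 972, 2916, …
Product ⇒ symmetric product L₀, ord ≤ 2.
h=∫h₀ ⇒ L = L₀·Dx.
L = (-4 + 12·x)·Dx + 6·Dx^2 + (-1 + 3·x)·Dx^3  (order 3).
h: a_k = 0, 16, 24, 112/3, 84, 3056/15, 1528/3, …
ICs: h(0) = 0, h′(0) = 16, h′′(0) = 48.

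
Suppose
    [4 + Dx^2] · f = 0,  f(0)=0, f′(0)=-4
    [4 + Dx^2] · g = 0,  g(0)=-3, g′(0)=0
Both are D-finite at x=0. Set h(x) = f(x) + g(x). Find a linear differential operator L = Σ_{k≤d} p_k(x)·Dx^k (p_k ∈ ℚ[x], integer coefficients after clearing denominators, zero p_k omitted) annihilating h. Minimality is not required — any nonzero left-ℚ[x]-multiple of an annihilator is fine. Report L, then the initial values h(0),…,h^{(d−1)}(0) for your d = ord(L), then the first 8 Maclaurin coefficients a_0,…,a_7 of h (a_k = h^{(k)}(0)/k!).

L = 4 + Dx^2  (order 2).
h: a_k = -3, -4, 6, 8/3, -2, -8/15, 4/15, 16/315, …
ICs: h(0) = -3, h′(0) = -4.

f: a_k = 0, -4, 0, 8/3, 0, -8/15, 0, 16/315, …
g: a_k = -3, 0, 6, 0, -2, 0, 4/15, 0, …
L₀ := lclm(L_f,L_g); ord L₀ ≤ 2+2.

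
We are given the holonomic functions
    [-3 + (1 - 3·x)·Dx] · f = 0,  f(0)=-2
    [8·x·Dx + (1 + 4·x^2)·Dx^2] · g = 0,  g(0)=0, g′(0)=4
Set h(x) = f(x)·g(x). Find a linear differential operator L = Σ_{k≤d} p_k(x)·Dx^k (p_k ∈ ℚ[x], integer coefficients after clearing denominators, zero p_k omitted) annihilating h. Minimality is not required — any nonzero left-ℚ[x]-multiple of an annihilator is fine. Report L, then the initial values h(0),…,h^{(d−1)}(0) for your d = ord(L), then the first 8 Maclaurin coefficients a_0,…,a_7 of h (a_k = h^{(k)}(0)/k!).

L = 24·x + (6 - 8·x + 48·x^2)·Dx + (-1 + 3·x - 4·x^2 + 12·x^3)·Dx^2  (order 2).
h: a_k = 0, -8, -24, -184/3, -184, -2888/5, -8664/5, -179384/35, …
ICs: h(0) = 0, h′(0) = -8.

f: a_k = -2, -6, -18, -54, -162, -486, -1458, -4374, …
g: a_k = 0, 4, 0, -16/3, 0, 64/5, 0, -256/7, …
h₀=f·g: eliminate ⇒ L₀, order ≤ 1·2.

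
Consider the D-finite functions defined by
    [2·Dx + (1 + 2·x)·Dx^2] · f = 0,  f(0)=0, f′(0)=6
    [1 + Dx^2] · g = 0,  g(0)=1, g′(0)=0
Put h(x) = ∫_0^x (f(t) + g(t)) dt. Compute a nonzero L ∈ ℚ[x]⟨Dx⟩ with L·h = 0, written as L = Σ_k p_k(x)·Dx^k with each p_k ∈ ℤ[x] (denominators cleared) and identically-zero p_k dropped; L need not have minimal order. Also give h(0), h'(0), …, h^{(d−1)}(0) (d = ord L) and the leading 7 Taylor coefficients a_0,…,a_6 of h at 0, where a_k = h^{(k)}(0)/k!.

L = (50 + 8·x + 8·x^2)·Dx^2 + (9 + 22·x + 12·x^2 + 8·x^3)·Dx^3 + (50 + 8·x + 8·x^2)·Dx^4 + (9 + 22·x + 12·x^2 + 8·x^3)·Dx^5  (order 5).
h: a_k = 0, 1, 3, -13/6, 2, -287/120, 16/5, …
ICs: h(0) = 0, h′(0) = 1, h′′(0) = 6, h′′′(0) = -13, h′′′′(0) = 48.

f: a_k = 0, 6, -6, 8, -12, 96/5, -32, …
g: a_k = 1, 0, -1/2, 0, 1/24, 0, -1/720, …
L₀ := lclm(L_f,L_g); ord L₀ ≤ 2+2.
∫: right-multiply L₀ by Dx.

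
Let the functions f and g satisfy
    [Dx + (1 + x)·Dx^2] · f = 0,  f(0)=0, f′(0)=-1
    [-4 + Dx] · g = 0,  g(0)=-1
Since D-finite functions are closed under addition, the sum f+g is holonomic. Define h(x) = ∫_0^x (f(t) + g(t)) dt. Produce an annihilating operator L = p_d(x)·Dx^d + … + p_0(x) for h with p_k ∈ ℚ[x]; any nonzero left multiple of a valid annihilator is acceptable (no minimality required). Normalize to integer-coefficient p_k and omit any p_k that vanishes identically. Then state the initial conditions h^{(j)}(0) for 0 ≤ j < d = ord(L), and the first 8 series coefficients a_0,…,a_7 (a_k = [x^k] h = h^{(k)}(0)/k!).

L = (-24 - 16·x)·Dx^2 + (-14 - 32·x - 16·x^2)·Dx^3 + (5 + 9·x + 4·x^2)·Dx^4  (order 4).
h: a_k = 0, -1, -5/2, -5/2, -11/4, -25/12, -131/90, -71/90, …
ICs: h(0) = 0, h′(0) = -1, h′′(0) = -5, h′′′(0) = -15.

f: a_k = 0, -1, 1/2, -1/3, 1/4, -1/5, 1/6, -1/7, …
g: a_k = -1, -4, -8, -32/3, -32/3, -128/15, -256/45, -1024/315, …
Weyl lclm of L_f,L_g ⇒ L₀ (ord ≤ 3).
h=∫h₀ ⇒ L = L₀·Dx.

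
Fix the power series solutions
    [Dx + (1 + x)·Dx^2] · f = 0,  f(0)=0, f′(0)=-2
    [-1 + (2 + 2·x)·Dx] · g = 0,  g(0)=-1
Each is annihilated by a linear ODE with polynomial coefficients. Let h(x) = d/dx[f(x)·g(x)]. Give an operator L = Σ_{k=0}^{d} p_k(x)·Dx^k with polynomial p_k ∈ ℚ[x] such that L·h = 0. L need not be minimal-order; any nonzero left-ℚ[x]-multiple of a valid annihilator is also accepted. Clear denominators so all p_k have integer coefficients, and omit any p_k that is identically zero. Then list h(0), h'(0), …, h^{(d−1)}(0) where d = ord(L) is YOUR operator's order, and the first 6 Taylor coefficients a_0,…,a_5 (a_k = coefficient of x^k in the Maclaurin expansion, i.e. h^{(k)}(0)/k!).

f: a_k = 0, -2, 1, -2/3, 1/2, -2/5, …
g: a_k = -1, -1/2, 1/8, -1/16, 5/128, -7/256, …
f·g: L₀ = L_f ⊗_s L_g, ord ≤ 2·1.
Differentiate: ansatz ord ≤ ord L₀ ⇒ L.
L = 1 + (8 + 8·x)·Dx + (4 + 8·x + 4·x^2)·Dx^2  (order 2).
h: a_k = 2, 0, -1/4, 1/3, -71/192, 31/80, …
ICs: h(0) = 2, h′(0) = 0.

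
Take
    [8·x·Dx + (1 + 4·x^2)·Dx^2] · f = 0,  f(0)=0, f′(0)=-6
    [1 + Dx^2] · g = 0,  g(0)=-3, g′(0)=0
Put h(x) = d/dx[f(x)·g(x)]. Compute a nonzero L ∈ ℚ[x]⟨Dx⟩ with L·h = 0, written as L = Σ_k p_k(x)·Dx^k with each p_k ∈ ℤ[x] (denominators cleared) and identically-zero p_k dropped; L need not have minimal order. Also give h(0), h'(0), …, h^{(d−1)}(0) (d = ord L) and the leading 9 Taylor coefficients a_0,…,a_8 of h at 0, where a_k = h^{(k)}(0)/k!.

L = (3893 + 34584·x^2 + 286832·x^4 + 57600·x^6 + 768·x^8 - 10240·x^10 + 4096·x^12) + (2192·x + 44864·x^3 + 156160·x^5 + 51200·x^7 + 20480·x^9 + 16384·x^11)·Dx + (3978 + 36208·x^2 + 296160·x^4 + 76288·x^6 + 9728·x^8 - 4096·x^10 + 8192·x^12)·Dx^2 + (2192·x + 44864·x^3 + 156160·x^5 + 51200·x^7 + 20480·x^9 + 16384·x^11)·Dx^3 + (85 + 1624·x^2 + 9328·x^4 + 18688·x^6 + 8960·x^8 + 6144·x^10 + 4096·x^12)·Dx^4  (order 4).
h: a_k = 18, 0, -99, 0, 1407/4, 0, -54431/40, 0, 2405973/448, …
ICs: h(0) = 18, h′(0) = 0, h′′(0) = -198, h′′′(0) = 0.

f: a_k = 0, -6, 0, 8, 0, -96/5, 0, 384/7, 0, …
g: a_k = -3, 0, 3/2, 0, -1/8, 0, 1/240, 0, -1/13440, …
Sym-product of L_f,L_g gives L₀ (≤ ord 4).
Differentiate: ansatz ord ≤ ord L₀ ⇒ L.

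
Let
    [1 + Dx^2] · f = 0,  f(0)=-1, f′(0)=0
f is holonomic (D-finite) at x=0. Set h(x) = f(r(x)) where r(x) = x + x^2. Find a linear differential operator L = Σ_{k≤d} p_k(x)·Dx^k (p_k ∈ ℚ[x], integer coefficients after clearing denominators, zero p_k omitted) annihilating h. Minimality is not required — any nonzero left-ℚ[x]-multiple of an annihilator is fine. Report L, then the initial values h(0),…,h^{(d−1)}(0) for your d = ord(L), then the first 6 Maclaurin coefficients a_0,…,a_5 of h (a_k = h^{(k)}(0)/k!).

f: a_k = -1, 0, 1/2, 0, -1/24, 0, …
L₀ from L_f via x↦r, Dx↦r'^{-1}Dx.
L = (1 + 6·x + 12·x^2 + 8·x^3) - 2·Dx + (1 + 2·x)·Dx^2  (order 2).
h: a_k = -1, 0, 1/2, 1, 11/24, -1/6, …
ICs: h(0) = -1, h′(0) = 0.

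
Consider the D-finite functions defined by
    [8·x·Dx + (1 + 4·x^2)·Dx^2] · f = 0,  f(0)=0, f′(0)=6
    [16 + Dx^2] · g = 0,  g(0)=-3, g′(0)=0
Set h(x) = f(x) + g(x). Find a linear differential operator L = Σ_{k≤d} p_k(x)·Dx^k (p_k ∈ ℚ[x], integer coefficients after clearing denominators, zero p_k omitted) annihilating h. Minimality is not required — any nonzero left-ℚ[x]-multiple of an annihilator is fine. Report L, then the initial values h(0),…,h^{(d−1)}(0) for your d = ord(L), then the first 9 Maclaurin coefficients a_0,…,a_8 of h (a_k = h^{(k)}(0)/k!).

f: a_k = 0, 6, 0, -8, 0, 96/5, 0, -384/7, 0, …
g: a_k = -3, 0, 24, 0, -32, 0, 256/15, 0, -512/105, …
Weyl lclm of L_f,L_g ⇒ L₀ (ord ≤ 4).
L = (-512·x + 5120·x^3 + 4096·x^5)·Dx + (16 + 512·x^2 + 2304·x^4 + 2048·x^6)·Dx^2 + (-32·x + 320·x^3 + 256·x^5)·Dx^3 + (1 + 32·x^2 + 144·x^4 + 128·x^6)·Dx^4  (order 4).
h: a_k = -3, 6, 24, -8, -32, 96/5, 256/15, -384/7, -512/105, …
ICs: h(0) = -3, h′(0) = 6, h′′(0) = 48, h′′′(0) = -48.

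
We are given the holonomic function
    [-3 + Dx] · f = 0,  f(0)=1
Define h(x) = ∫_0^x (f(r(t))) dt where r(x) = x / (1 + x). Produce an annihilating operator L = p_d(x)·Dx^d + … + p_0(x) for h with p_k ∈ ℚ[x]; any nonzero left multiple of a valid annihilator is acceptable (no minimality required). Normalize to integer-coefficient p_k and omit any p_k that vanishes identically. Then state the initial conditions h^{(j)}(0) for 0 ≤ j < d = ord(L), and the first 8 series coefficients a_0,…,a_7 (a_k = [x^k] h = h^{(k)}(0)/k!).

f: a_k = 1, 3, 9/2, 9/2, 27/8, 81/40, 81/80, 243/560, …
Substitute x→r, Dx→(1/r')Dx; clear ⇒ L₀.
∫: right-multiply L₀ by Dx.
L = -3·Dx + (1 + 2·x + x^2)·Dx^2  (order 2).
h: a_k = 0, 1, 3/2, 1/2, -3/8, 3/40, 7/80, -69/560, …
ICs: h(0) = 0, h′(0) = 1.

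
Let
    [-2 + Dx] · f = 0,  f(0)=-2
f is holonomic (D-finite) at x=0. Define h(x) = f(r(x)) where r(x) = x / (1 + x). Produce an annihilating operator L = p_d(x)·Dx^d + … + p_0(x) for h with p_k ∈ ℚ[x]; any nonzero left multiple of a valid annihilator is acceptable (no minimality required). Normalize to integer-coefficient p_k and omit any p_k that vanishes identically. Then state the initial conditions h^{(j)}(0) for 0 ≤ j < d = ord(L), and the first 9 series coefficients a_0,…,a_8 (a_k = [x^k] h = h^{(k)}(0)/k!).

f: a_k = -2, -4, -4, -8/3, -4/3, -8/15, -8/45, -16/315, -4/315, …
f∘r: x↦r, Dx↦Dx/r' in L_f ⇒ L₀.
L = -2 + (1 + 2·x + x^2)·Dx  (order 1).
h: a_k = -2, -4, 0, 4/3, -4/3, 4/5, -8/45, -20/63, 64/105, …
ICs: h(0) = -2.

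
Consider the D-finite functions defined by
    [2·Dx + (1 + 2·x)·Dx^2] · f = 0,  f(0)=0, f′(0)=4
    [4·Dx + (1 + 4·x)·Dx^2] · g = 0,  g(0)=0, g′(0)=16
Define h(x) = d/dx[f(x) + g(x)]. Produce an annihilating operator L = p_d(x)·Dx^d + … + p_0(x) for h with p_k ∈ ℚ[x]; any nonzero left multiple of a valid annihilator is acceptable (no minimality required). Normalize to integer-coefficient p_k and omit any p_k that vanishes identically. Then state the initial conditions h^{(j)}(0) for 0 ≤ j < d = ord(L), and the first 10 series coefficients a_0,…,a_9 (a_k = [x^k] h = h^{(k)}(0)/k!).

f: a_k = 0, 4, -4, 16/3, -8, 64/5, -64/3, 256/7, -64, 1024/9, …
g: a_k = 0, 16, -32, 256/3, -256, 4096/5, -8192/3, 65536/7, -32768, 1048576/9, …
L₀ := lclm(L_f,L_g); ord L₀ ≤ 2+2.
h₀' ⇒ L via d/dx closure of L₀.
L = 16 + (12 + 32·x)·Dx + (1 + 6·x + 8·x^2)·Dx^2  (order 2).
h: a_k = 20, -72, 272, -1056, 4160, -16512, 65792, -262656, 1049600, -4196352, …
ICs: h(0) = 20, h′(0) = -72.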